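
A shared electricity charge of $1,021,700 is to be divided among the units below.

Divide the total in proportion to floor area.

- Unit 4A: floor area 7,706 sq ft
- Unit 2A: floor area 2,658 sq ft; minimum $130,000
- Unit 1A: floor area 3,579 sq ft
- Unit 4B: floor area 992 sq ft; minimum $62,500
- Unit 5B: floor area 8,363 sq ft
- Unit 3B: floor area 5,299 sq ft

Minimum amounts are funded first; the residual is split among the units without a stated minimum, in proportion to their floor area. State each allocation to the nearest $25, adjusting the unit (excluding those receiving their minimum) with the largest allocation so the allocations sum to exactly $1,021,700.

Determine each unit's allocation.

Unit 4A: $256,125 · Unit 2A: $130,000 · Unit 1A: $118,950 · Unit 4B: $62,500 · Unit 5B: $278,000 · Unit 3B: $176,125

Fund the minimums — Unit 2A $130,000; Unit 4B $62,500. Residual $829,200.
Residual split over remaining floor area 24,947: Unit 4A 256,135.62 → $256,125; Unit 1A 118,960.47 → $118,950; Unit 5B 277,973.29 → $277,975; Unit 3B 176,130.63 → $176,125.
Rounding difference +$25 applied to Unit 5B → $278,000.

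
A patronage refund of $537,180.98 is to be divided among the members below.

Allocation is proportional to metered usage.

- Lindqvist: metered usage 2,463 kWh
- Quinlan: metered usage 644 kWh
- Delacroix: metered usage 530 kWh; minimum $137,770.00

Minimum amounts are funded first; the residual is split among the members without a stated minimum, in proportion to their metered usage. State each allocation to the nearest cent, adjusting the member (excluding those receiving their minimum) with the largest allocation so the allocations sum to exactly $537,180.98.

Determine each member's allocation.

Lindqvist: $316,623.51; Quinlan: $82,787.47; Delacroix: $137,770.00

Fund the minimums — Delacroix $137,770.00. Residual $399,410.98.
Residual split over remaining metered usage 3,107: Lindqvist 316,623.5094 → $316,623.51; Quinlan 82,787.4706 → $82,787.47.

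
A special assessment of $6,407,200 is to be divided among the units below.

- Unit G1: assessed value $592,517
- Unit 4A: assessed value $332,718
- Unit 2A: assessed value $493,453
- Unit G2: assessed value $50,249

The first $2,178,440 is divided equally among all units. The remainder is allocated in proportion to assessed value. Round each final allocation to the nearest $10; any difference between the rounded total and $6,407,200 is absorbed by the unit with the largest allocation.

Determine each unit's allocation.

First tranche $2,178,440 split equally: $544,610 each.
Remainder $4,228,760 by assessed value (total 1,468,937): Unit G1 1,705,731.55 → $1,705,730; Unit 4A 957,824.99 → $957,820; Unit 2A 1,420,547.18 → $1,420,550; Unit G2 144,656.28 → $144,660.
Totals: Unit G1 $544,610 + $1,705,730 = $2,250,340; Unit 4A $544,610 + $957,820 = $1,502,430; Unit 2A $544,610 + $1,420,550 = $1,965,160; Unit G2 $544,610 + $144,660 = $689,270.

Unit G1: $2,250,340 | Unit 4A: $1,502,430 | Unit 2A: $1,965,160 | Unit G2: $689,270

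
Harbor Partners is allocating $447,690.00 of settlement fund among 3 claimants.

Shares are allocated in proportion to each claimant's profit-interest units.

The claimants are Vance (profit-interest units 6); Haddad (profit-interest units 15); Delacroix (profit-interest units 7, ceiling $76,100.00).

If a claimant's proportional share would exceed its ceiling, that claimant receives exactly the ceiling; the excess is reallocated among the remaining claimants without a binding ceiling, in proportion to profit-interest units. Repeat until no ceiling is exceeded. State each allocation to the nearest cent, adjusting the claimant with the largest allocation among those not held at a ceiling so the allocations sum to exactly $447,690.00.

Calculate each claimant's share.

Vance: $106,168.57 | Haddad: $265,421.43 | Delacroix: $76,100.00

Combined profit-interest units = 28.
Proportional shares (ignoring caps): Vance 95,933.5714; Haddad 239,833.9286; Delacroix 111,922.5000.
Held at cap: Delacroix ($76,100.00); remaining pool $371,590.00 reallocated over remaining profit-interest units 21.
Remaining shares: Vance 106,168.5714 → $106,168.57; Haddad 265,421.4286 → $265,421.43.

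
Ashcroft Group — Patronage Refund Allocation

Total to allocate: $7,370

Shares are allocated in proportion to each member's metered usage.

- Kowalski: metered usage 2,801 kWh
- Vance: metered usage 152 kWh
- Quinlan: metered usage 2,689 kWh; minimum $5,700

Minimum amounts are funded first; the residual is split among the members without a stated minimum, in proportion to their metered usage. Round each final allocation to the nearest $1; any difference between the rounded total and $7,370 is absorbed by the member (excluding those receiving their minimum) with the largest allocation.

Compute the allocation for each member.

Kowalski: $1,584 | Vance: $86 | Quinlan: $5,700

Minimums first: Quinlan $5,700. Balance $1,670.
Balance split over remaining metered usage 2,953: Kowalski 1,584.04 → $1,584; Vance 85.96 → $86.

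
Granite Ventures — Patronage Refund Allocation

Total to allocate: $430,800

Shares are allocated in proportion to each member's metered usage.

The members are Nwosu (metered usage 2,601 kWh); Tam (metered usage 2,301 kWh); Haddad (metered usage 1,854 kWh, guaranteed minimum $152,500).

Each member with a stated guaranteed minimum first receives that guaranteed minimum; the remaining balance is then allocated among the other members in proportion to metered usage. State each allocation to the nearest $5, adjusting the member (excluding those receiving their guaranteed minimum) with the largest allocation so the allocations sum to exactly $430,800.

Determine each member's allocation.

Nwosu: $147,665 | Tam: $130,635 | Haddad: $152,500

Minimums first: Haddad $152,500. Remaining pool $278,300.
Remaining pool split over remaining metered usage 4,902: Nwosu 147,665.91 → $147,665; Tam 130,634.09 → $130,635.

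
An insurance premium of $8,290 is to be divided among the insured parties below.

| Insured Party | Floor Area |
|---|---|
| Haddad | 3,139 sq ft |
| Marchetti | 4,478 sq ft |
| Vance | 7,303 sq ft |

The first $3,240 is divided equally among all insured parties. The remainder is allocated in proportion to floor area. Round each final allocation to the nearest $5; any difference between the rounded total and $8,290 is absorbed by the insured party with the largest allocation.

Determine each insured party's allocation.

Haddad: $2,140; Marchetti: $2,595; Vance: $3,555

First tranche $3,240 split equally: $1,080 each.
Remainder $5,050 by floor area (total 14,920): Haddad 1,062.46 → $1,060; Marchetti 1,515.68 → $1,515; Vance 2,471.86 → $2,470.
Rounding difference +$5 on remainder applied to Vance.
Totals: Haddad $1,080 + $1,060 = $2,140; Marchetti $1,080 + $1,515 = $2,595; Vance $1,080 + $2,475 = $3,555.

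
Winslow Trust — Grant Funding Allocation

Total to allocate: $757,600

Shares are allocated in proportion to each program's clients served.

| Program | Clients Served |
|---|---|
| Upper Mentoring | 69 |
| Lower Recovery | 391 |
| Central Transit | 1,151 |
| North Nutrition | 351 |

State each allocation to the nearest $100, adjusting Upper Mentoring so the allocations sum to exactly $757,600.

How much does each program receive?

Upper Mentoring: $26,700 · Lower Recovery: $151,000 · Central Transit: $444,400 · North Nutrition: $135,500

Clients served total: 1,962.
Proportional shares: Upper Mentoring 69/1,962 × $757,600 = 26,643.43; Lower Recovery 391/1,962 × $757,600 = 150,979.41; Central Transit 1,151/1,962 × $757,600 = 444,443.22; North Nutrition 351/1,962 × $757,600 = 135,533.94.
At nearest $100: Upper Mentoring $26,600; Lower Recovery $151,000; Central Transit $444,400; North Nutrition $135,500. Sum = $757,500.
Difference $757,600 − $757,500 = +$100 applied to Upper Mentoring: Upper Mentoring becomes $26,700.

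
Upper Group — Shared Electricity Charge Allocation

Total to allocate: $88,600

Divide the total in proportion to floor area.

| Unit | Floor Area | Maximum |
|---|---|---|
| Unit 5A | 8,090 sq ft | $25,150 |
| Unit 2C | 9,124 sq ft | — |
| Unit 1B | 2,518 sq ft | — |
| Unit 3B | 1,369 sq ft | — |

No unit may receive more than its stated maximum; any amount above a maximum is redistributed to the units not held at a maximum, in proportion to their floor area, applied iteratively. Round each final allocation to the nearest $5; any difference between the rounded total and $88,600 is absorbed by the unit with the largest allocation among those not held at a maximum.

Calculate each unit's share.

Floor area total: 21,101.
Unconstrained shares: Unit 5A 33,968.72; Unit 2C 38,310.34; Unit 1B 10,572.71; Unit 3B 5,748.23.
Held at cap: Unit 5A ($25,150); residual $63,450 reallocated over remaining floor area 13,011.
Remaining shares: Unit 2C 44,494.49 → $44,495; Unit 1B 12,279.39 → $12,280; Unit 3B 6,676.12 → $6,675.

Unit 5A: $25,150 · Unit 2C: $44,495 · Unit 1B: $12,280 · Unit 3B: $6,675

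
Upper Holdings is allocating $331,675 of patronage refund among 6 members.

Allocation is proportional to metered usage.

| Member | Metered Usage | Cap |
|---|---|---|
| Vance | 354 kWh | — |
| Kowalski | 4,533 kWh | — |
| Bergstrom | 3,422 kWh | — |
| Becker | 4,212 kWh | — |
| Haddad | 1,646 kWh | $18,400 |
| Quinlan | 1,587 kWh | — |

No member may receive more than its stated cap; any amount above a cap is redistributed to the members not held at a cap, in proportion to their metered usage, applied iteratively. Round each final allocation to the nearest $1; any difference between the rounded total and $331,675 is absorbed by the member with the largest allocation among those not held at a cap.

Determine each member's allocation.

Vance: $7,861; Kowalski: $100,657; Bergstrom: $75,987; Becker: $93,530; Haddad: $18,400; Quinlan: $35,240

Combined metered usage = 15,754.
Pro-rata shares before constraints: Vance 7,452.90; Kowalski 95,434.99; Bergstrom 72,044.68; Becker 88,676.85; Haddad 34,653.87; Quinlan 33,411.72.
Held at cap: Haddad ($18,400); remaining pool $313,275 reallocated over remaining metered usage 14,108.
Redistributed shares: Vance 7,860.74 → $7,861; Kowalski 100,657.47 → $100,657; Bergstrom 75,987.17 → $75,987; Becker 93,529.51 → $93,530; Quinlan 35,240.11 → $35,240.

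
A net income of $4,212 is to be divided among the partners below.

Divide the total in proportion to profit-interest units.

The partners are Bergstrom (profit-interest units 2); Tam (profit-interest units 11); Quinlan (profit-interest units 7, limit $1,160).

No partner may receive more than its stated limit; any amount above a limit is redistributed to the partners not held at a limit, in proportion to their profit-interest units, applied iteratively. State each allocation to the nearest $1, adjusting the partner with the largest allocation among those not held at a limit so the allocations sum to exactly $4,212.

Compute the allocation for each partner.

Bergstrom: $470 · Tam: $2,582 · Quinlan: $1,160

Total profit-interest units = 20.
Unconstrained shares: Bergstrom 421.20; Tam 2,316.60; Quinlan 1,474.20.
Cap binds for Quinlan ($1,160); residual $3,052 reallocated over remaining profit-interest units 13.
Remaining shares: Bergstrom 469.54 → $470; Tam 2,582.46 → $2,582.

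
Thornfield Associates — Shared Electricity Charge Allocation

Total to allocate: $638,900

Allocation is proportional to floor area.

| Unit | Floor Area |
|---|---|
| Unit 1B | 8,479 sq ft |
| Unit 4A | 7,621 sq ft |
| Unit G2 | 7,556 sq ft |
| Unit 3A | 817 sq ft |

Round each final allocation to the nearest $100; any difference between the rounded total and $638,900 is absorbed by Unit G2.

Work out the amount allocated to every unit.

Unit 1B: $221,400; Unit 4A: $199,000; Unit G2: $197,200; Unit 3A: $21,300

Floor area total: 24,473.
Proportional shares: Unit 1B 8,479/24,473 × $638,900 = 221,355.50; Unit 4A 7,621/24,473 × $638,900 = 198,956.27; Unit G2 7,556/24,473 × $638,900 = 197,259.36; Unit 3A 817/24,473 × $638,900 = 21,328.86.
Rounded to nearest $100: Unit 1B $221,400; Unit 4A $199,000; Unit G2 $197,300; Unit 3A $21,300. Sum = $639,000.
Difference $638,900 − $639,000 = −$100 applied to Unit G2: Unit G2 becomes $197,200.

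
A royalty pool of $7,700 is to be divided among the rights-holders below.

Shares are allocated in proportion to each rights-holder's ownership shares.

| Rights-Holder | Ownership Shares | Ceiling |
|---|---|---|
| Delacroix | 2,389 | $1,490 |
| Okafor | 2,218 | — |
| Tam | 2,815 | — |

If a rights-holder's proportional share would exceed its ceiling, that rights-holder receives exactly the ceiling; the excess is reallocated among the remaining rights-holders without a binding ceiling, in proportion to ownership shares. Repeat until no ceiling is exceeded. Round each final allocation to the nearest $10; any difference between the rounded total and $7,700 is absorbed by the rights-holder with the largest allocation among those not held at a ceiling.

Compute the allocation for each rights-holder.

Combined ownership shares = 7,422.
Unconstrained shares: Delacroix 2,478.48; Okafor 2,301.08; Tam 2,920.44.
Cap binds for Delacroix ($1,490); balance $6,210 reallocated over remaining ownership shares 5,033.
Remaining shares: Okafor 2,736.69 → $2,740; Tam 3,473.31 → $3,470.

Delacroix: $1,490; Okafor: $2,740; Tam: $3,470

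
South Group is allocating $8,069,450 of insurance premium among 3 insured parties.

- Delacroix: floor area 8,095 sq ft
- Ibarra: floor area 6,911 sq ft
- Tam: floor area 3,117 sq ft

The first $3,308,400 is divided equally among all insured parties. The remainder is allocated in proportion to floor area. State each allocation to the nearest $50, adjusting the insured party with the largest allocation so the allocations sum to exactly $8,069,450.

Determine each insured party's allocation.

Delacroix: $3,229,450 | Ibarra: $2,918,350 | Tam: $1,921,650

$3,308,400 shared equally gives $1,102,800 per insured party.
Remainder $4,761,050 by floor area (total 18,123): Delacroix 2,126,618.10 → $2,126,600; Ibarra 1,815,572.29 → $1,815,550; Tam 818,859.62 → $818,850.
Rounding difference +$50 on remainder applied to Delacroix.
Totals: Delacroix $1,102,800 + $2,126,650 = $3,229,450; Ibarra $1,102,800 + $1,815,550 = $2,918,350; Tam $1,102,800 + $818,850 = $1,921,650.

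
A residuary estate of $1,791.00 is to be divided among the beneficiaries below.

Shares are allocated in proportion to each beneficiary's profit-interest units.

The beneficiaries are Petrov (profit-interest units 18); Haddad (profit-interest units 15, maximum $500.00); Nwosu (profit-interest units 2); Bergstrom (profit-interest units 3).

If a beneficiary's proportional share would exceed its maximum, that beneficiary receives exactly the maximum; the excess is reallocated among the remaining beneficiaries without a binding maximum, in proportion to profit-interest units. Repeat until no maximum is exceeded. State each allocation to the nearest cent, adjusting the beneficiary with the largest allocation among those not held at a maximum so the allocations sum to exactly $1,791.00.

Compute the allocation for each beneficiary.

Sum of profit-interest units: 38.
Pro-rata shares before constraints: Petrov 848.3684; Haddad 706.9737; Nwosu 94.2632; Bergstrom 141.3947.
Held at cap: Haddad ($500.00); balance $1,291.00 reallocated over remaining profit-interest units 23.
Redistributed shares: Petrov 1,010.3478 → $1,010.35; Nwosu 112.2609 → $112.26; Bergstrom 168.3913 → $168.39.

Petrov: $1,010.35 | Haddad: $500.00 | Nwosu: $112.26 | Bergstrom: $168.39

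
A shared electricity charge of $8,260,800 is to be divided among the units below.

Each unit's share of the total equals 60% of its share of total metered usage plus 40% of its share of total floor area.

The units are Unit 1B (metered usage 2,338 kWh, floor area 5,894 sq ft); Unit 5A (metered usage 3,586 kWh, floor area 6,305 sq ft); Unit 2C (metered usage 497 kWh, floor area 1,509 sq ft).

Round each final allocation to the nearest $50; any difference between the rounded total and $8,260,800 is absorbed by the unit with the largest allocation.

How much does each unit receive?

Unit 1B: $3,225,500; Unit 5A: $4,287,900; Unit 2C: $747,400

Totals — metered usage 6,421, floor area 13,708.
Composite weights (60% metered usage + 40% floor area): Unit 1B 0.3905; Unit 5A 0.5191; Unit 2C 0.0905.
Unrounded shares: Unit 1B 3,225,493.83; Unit 5A 4,287,918.17; Unit 2C 747,388.00.
At nearest $50: Unit 1B $3,225,500; Unit 5A $4,287,900; Unit 2C $747,400. Sum = $8,260,800.
Sum already equals the total — no adjustment.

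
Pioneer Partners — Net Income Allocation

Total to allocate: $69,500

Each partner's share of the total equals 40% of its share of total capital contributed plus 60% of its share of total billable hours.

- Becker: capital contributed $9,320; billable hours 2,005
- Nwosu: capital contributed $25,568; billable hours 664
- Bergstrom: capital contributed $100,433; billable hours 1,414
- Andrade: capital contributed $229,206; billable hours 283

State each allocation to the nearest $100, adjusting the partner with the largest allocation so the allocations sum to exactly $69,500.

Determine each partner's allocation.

Totals — capital contributed 364,527, billable hours 4,366.
Blended shares (40% capital contributed + 60% billable hours): Becker 0.2858; Nwosu 0.1193; Bergstrom 0.3045; Andrade 0.2904.
Pro-rata amounts: Becker 19,860.68; Nwosu 8,291.81; Bergstrom 21,164.57; Andrade 20,182.94.
At nearest $100: Becker $19,900; Nwosu $8,300; Bergstrom $21,200; Andrade $20,200. Sum = $69,600.
Difference $69,500 − $69,600 = −$100 applied to largest allocation (Bergstrom): Bergstrom becomes $21,100.

Becker: $19,900; Nwosu: $8,300; Bergstrom: $21,100; Andrade: $20,200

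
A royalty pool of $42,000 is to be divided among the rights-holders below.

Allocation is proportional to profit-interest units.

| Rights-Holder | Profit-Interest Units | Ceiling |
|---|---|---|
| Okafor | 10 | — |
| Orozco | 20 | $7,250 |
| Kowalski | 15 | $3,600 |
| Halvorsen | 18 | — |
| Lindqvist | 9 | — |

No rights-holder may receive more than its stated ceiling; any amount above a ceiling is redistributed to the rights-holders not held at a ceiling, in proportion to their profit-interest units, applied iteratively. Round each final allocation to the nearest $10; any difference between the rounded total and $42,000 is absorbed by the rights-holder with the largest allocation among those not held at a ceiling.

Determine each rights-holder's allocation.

Sum of profit-interest units: 72.
Proportional shares (ignoring caps): Okafor 5,833.33; Orozco 11,666.67; Kowalski 8,750.00; Halvorsen 10,500.00; Lindqvist 5,250.00.
Capped: Orozco ($7,250), Kowalski ($3,600); balance $31,150 reallocated over remaining profit-interest units 37.
Redistributed shares: Okafor 8,418.92 → $8,420; Halvorsen 15,154.05 → $15,150; Lindqvist 7,577.03 → $7,580.

Okafor: $8,420 | Orozco: $7,250 | Kowalski: $3,600 | Halvorsen: $15,150 | Lindqvist: $7,580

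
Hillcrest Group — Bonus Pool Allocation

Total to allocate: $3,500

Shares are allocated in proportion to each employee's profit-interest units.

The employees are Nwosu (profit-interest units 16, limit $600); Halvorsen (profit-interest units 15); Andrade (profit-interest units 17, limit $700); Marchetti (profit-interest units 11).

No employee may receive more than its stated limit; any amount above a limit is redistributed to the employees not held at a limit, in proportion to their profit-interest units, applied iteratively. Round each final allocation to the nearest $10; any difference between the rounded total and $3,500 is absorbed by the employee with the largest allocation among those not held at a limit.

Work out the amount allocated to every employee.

Combined profit-interest units = 59.
Proportional shares (ignoring caps): Nwosu 949.15; Halvorsen 889.83; Andrade 1,008.47; Marchetti 652.54.
Capped: Nwosu ($600), Andrade ($700); remaining pool $2,200 reallocated over remaining profit-interest units 26.
Redistributed shares: Halvorsen 1,269.23 → $1,270; Marchetti 930.77 → $930.

Nwosu: $600 · Halvorsen: $1,270 · Andrade: $700 · Marchetti: $930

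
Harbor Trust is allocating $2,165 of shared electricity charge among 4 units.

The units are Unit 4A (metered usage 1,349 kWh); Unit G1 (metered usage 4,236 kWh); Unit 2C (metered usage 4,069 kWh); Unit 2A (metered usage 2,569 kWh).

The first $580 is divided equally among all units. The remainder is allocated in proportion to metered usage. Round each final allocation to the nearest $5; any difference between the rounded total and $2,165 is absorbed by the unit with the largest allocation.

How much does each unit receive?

$580 shared equally gives $145 per unit.
Remainder $1,585 by metered usage (total 12,223): Unit 4A 174.93 → $175; Unit G1 549.30 → $550; Unit 2C 527.64 → $530; Unit 2A 333.13 → $335.
Rounding difference −$5 on remainder applied to Unit G1.
Totals: Unit 4A $145 + $175 = $320; Unit G1 $145 + $545 = $690; Unit 2C $145 + $530 = $675; Unit 2A $145 + $335 = $480.

Unit 4A: $320; Unit G1: $690; Unit 2C: $675; Unit 2A: $480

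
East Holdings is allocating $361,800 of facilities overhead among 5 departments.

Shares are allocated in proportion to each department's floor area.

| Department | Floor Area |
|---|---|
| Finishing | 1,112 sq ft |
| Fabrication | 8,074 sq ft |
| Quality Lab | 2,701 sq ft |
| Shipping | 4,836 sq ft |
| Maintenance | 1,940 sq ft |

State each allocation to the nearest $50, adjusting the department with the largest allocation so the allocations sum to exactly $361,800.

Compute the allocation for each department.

Finishing: $21,550; Fabrication: $156,550; Quality Lab: $52,350; Shipping: $93,750; Maintenance: $37,600

Combined floor area = 18,663.
Raw shares: Finishing 1,112/18,663 × $361,800 = 21,557.18; Fabrication 8,074/18,663 × $361,800 = 156,522.17; Quality Lab 2,701/18,663 × $361,800 = 52,361.45; Shipping 4,836/18,663 × $361,800 = 93,750.46; Maintenance 1,940/18,663 × $361,800 = 37,608.74.
Rounded to nearest $50: Finishing $21,550; Fabrication $156,500; Quality Lab $52,350; Shipping $93,750; Maintenance $37,600. Sum = $361,750.
Difference $361,800 − $361,750 = +$50 applied to largest allocation (Fabrication): Fabrication becomes $156,550.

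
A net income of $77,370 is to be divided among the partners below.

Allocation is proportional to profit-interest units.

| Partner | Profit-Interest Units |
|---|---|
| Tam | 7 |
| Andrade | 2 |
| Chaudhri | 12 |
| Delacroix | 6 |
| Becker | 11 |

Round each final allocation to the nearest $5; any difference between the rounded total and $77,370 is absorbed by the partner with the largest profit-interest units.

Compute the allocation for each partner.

Profit-interest units total: 38.
Raw shares: Tam 7/38 × $77,370 = 14,252.37; Andrade 2/38 × $77,370 = 4,072.11; Chaudhri 12/38 × $77,370 = 24,432.63; Delacroix 6/38 × $77,370 = 12,216.32; Becker 11/38 × $77,370 = 22,396.58.
At nearest $5: Tam $14,250; Andrade $4,070; Chaudhri $24,435; Delacroix $12,215; Becker $22,395. Sum = $77,365.
Difference $77,370 − $77,365 = +$5 applied to largest profit-interest units (Chaudhri): Chaudhri becomes $24,440.

Tam: $14,250; Andrade: $4,070; Chaudhri: $24,440; Delacroix: $12,215; Becker: $22,395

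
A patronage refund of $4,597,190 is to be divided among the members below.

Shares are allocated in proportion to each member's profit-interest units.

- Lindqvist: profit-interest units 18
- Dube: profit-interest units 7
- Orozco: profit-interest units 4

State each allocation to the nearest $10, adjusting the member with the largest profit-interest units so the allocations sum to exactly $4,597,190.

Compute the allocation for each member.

Total profit-interest units = 18 + 7 + 4 = 29.
Unrounded shares: Lindqvist 2,853,428.28; Dube 1,109,666.55; Orozco 634,095.17.
After rounding ($10): Lindqvist $2,853,430; Dube $1,109,670; Orozco $634,100. Sum = $4,597,200.
Difference $4,597,190 − $4,597,200 = −$10 applied to largest profit-interest units (Lindqvist): Lindqvist becomes $2,853,420.

Lindqvist: $2,853,420; Dube: $1,109,670; Orozco: $634,100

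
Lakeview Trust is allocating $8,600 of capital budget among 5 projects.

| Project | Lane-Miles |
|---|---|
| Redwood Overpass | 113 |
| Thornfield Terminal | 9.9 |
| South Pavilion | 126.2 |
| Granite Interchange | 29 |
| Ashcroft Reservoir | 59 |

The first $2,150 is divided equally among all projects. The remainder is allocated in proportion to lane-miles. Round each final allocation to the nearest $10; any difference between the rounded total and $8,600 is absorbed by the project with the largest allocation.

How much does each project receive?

Redwood Overpass: $2,590 · Thornfield Terminal: $620 · South Pavilion: $2,850 · Granite Interchange: $980 · Ashcroft Reservoir: $1,560

Equal tier: $2,150 ÷ 5 = $430 apiece.
Remainder $6,450 by lane-miles (total 337.1): Redwood Overpass 2,162.12 → $2,160; Thornfield Terminal 189.42 → $190; South Pavilion 2,414.68 → $2,410; Granite Interchange 554.88 → $550; Ashcroft Reservoir 1,128.89 → $1,130.
Rounding difference +$10 on remainder applied to South Pavilion.
Totals: Redwood Overpass $430 + $2,160 = $2,590; Thornfield Terminal $430 + $190 = $620; South Pavilion $430 + $2,420 = $2,850; Granite Interchange $430 + $550 = $980; Ashcroft Reservoir $430 + $1,130 = $1,560.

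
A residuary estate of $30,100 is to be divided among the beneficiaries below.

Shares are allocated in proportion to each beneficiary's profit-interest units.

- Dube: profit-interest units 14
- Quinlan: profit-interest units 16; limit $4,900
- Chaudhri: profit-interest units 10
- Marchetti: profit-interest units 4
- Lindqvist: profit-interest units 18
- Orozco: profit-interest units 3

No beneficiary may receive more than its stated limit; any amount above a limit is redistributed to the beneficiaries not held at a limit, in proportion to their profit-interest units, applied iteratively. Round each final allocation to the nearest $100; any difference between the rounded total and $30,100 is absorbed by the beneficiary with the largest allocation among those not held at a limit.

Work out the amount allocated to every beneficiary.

Combined profit-interest units = 65.
Pro-rata shares before constraints: Dube 6,483.08; Quinlan 7,409.23; Chaudhri 4,630.77; Marchetti 1,852.31; Lindqvist 8,335.38; Orozco 1,389.23.
Held at cap: Quinlan ($4,900); residual $25,200 reallocated over remaining profit-interest units 49.
Redistributed shares: Dube 7,200.00 → $7,200; Chaudhri 5,142.86 → $5,100; Marchetti 2,057.14 → $2,100; Lindqvist 9,257.14 → $9,300; Orozco 1,542.86 → $1,500.

Dube: $7,200 | Quinlan: $4,900 | Chaudhri: $5,100 | Marchetti: $2,100 | Lindqvist: $9,300 | Orozco: $1,500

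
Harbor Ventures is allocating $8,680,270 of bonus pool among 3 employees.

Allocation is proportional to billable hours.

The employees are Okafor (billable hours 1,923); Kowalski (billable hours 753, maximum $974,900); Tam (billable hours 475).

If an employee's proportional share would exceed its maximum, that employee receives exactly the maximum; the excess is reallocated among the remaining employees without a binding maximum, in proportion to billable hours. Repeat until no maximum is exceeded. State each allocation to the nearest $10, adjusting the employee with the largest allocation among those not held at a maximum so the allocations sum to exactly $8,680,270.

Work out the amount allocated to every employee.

Sum of billable hours: 3,151.
Proportional shares (ignoring caps): Okafor 5,297,416.44; Kowalski 2,074,339.36; Tam 1,308,514.20.
Capped: Kowalski ($974,900); residual $7,705,370 reallocated over remaining billable hours 2,398.
Redistributed shares: Okafor 6,179,076.94 → $6,179,080; Tam 1,526,293.06 → $1,526,290.

Okafor: $6,179,080 · Kowalski: $974,900 · Tam: $1,526,290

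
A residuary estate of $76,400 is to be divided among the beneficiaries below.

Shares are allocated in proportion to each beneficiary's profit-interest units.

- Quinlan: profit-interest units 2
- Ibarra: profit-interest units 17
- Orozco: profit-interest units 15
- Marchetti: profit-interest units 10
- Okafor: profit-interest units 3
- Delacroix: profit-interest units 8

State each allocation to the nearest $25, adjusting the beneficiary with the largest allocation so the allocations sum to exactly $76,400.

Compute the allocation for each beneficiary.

Profit-interest units total: 55.
Raw shares: Quinlan 2/55 × $76,400 = 2,778.18; Ibarra 17/55 × $76,400 = 23,614.55; Orozco 15/55 × $76,400 = 20,836.36; Marchetti 10/55 × $76,400 = 13,890.91; Okafor 3/55 × $76,400 = 4,167.27; Delacroix 8/55 × $76,400 = 11,112.73.
After rounding ($25): Quinlan $2,775; Ibarra $23,625; Orozco $20,825; Marchetti $13,900; Okafor $4,175; Delacroix $11,125. Sum = $76,425.
Difference $76,400 − $76,425 = −$25 applied to largest allocation (Ibarra): Ibarra becomes $23,600.

Quinlan: $2,775 · Ibarra: $23,600 · Orozco: $20,825 · Marchetti: $13,900 · Okafor: $4,175 · Delacroix: $11,125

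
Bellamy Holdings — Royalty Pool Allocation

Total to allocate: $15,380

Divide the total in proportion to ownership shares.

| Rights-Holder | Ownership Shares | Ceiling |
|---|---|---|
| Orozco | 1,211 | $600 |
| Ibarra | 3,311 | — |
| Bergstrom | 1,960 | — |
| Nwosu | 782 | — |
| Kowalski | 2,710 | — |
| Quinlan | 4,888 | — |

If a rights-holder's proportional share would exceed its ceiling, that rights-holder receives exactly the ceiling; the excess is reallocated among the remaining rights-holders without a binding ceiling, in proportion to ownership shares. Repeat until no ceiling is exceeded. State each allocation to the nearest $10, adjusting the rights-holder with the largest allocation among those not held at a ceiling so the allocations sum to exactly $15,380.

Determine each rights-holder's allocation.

Orozco: $600 | Ibarra: $3,580 | Bergstrom: $2,120 | Nwosu: $850 | Kowalski: $2,930 | Quinlan: $5,300

Total ownership shares = 14,862.
Pro-rata shares before constraints: Orozco 1,253.21; Ibarra 3,426.40; Bergstrom 2,028.31; Nwosu 809.26; Kowalski 2,804.45; Quinlan 5,058.37.
Held at cap: Orozco ($600); remaining pool $14,780 reallocated over remaining ownership shares 13,651.
Redistributed shares: Ibarra 3,584.83 → $3,580; Bergstrom 2,122.10 → $2,120; Nwosu 846.67 → $850; Kowalski 2,934.13 → $2,930; Quinlan 5,292.26 → $5,290.
Rounding difference +$10 applied to Quinlan → $5,300.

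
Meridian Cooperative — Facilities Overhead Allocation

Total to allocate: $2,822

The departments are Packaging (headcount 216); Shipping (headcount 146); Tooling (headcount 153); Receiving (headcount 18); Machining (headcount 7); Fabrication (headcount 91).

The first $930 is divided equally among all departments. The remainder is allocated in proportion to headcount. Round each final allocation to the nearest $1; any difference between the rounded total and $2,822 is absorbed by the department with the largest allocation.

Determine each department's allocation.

Packaging: $802 | Shipping: $593 | Tooling: $614 | Receiving: $209 | Machining: $176 | Fabrication: $428

Equal tier: $930 ÷ 6 = $155 apiece.
Remainder $1,892 by headcount (total 631): Packaging 647.66 → $648; Shipping 437.77 → $438; Tooling 458.76 → $459; Receiving 53.97 → $54; Machining 20.99 → $21; Fabrication 272.86 → $273.
Rounding difference −$1 on remainder applied to Packaging.
Totals: Packaging $155 + $647 = $802; Shipping $155 + $438 = $593; Tooling $155 + $459 = $614; Receiving $155 + $54 = $209; Machining $155 + $21 = $176; Fabrication $155 + $273 = $428.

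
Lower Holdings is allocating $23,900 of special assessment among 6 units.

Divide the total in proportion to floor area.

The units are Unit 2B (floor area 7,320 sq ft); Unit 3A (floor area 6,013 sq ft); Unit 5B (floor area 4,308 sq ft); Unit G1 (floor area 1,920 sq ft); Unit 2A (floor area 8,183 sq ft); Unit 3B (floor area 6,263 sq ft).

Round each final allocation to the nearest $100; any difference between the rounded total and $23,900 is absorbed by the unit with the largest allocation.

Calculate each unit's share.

Total floor area = 34,007.
Proportional shares: Unit 2B 7,320/34,007 × $23,900 = 5,144.47; Unit 3A 6,013/34,007 × $23,900 = 4,225.92; Unit 5B 4,308/34,007 × $23,900 = 3,027.65; Unit G1 1,920/34,007 × $23,900 = 1,349.37; Unit 2A 8,183/34,007 × $23,900 = 5,750.98; Unit 3B 6,263/34,007 × $23,900 = 4,401.61.
At nearest $100: Unit 2B $5,100; Unit 3A $4,200; Unit 5B $3,000; Unit G1 $1,300; Unit 2A $5,800; Unit 3B $4,400. Sum = $23,800.
Difference $23,900 − $23,800 = +$100 applied to largest allocation (Unit 2A): Unit 2A becomes $5,900.

Unit 2B: $5,100 · Unit 3A: $4,200 · Unit 5B: $3,000 · Unit G1: $1,300 · Unit 2A: $5,900 · Unit 3B: $4,400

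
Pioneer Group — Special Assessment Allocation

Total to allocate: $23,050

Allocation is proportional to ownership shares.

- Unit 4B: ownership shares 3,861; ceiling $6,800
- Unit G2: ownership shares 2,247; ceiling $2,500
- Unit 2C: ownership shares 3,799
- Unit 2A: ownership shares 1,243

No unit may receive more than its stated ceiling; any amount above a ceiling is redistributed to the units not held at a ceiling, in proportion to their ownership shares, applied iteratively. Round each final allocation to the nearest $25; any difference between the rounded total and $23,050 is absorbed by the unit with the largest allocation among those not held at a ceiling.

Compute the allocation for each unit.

Unit 4B: $6,800 · Unit G2: $2,500 · Unit 2C: $10,350 · Unit 2A: $3,400

Ownership shares total: 11,150.
Unconstrained shares: Unit 4B 7,981.71; Unit G2 4,645.14; Unit 2C 7,853.54; Unit 2A 2,569.61.
Cap binds for Unit 4B ($6,800), Unit G2 ($2,500); residual $13,750 reallocated over remaining ownership shares 5,042.
Remaining shares: Unit 2C 10,360.22 → $10,350; Unit 2A 3,389.78 → $3,400.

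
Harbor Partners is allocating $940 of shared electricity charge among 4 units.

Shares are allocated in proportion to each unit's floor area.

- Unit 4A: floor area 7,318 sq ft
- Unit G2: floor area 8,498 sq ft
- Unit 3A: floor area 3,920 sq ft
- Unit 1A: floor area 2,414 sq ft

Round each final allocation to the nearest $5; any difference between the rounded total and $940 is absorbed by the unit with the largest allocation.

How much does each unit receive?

Combined floor area = 22,150.
Raw shares: Unit 4A 7,318/22,150 × $940 = 310.56; Unit G2 8,498/22,150 × $940 = 360.64; Unit 3A 3,920/22,150 × $940 = 166.36; Unit 1A 2,414/22,150 × $940 = 102.45.
At nearest $5: Unit 4A $310; Unit G2 $360; Unit 3A $165; Unit 1A $100. Sum = $935.
Difference $940 − $935 = +$5 applied to largest allocation (Unit G2): Unit G2 becomes $365.

Unit 4A: $310; Unit G2: $365; Unit 3A: $165; Unit 1A: $100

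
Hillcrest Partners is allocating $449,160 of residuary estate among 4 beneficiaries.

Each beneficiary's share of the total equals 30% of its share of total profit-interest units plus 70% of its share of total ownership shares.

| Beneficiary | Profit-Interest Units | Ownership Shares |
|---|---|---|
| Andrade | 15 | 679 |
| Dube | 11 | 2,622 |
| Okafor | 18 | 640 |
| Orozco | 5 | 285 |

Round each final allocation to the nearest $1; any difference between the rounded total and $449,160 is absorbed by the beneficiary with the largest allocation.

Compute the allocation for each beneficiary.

Totals — profit-interest units 49, ownership shares 4,226.
Composite weights (30% profit-interest units + 70% ownership shares): Andrade 0.2043; Dube 0.5017; Okafor 0.2162; Orozco 0.0778.
Raw shares: Andrade 91,766.60; Dube 225,324.86; Okafor 97,114.90; Orozco 34,953.63.
After rounding ($1): Andrade $91,767; Dube $225,325; Okafor $97,115; Orozco $34,954. Sum = $449,161.
Difference $449,160 − $449,161 = −$1 applied to largest allocation (Dube): Dube becomes $225,324.

Andrade: $91,767; Dube: $225,324; Okafor: $97,115; Orozco: $34,954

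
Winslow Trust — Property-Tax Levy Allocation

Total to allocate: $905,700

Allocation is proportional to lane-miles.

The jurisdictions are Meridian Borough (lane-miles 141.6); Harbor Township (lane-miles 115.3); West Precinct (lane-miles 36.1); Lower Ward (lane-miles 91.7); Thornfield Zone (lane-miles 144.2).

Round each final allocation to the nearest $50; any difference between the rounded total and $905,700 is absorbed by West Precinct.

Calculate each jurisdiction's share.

Combined lane-miles = 528.9.
Raw shares: Meridian Borough 141.6/528.9 × $905,700 = 242,478.96; Harbor Township 115.3/528.9 × $905,700 = 197,442.26; West Precinct 36.1/528.9 × $905,700 = 61,818.43; Lower Ward 91.7/528.9 × $905,700 = 157,029.10; Thornfield Zone 144.2/528.9 × $905,700 = 246,931.25.
At nearest $50: Meridian Borough $242,500; Harbor Township $197,450; West Precinct $61,800; Lower Ward $157,050; Thornfield Zone $246,950. Sum = $905,750.
Difference $905,700 − $905,750 = −$50 applied to West Precinct: West Precinct becomes $61,750.

Meridian Borough: $242,500 | Harbor Township: $197,450 | West Precinct: $61,750 | Lower Ward: $157,050 | Thornfield Zone: $246,950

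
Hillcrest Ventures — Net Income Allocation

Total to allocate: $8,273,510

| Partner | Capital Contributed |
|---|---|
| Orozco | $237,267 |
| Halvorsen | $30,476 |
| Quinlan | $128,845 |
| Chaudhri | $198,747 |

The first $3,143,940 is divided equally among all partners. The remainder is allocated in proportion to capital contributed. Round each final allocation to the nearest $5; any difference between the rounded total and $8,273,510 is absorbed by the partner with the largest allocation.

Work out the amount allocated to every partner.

Orozco: $2,830,340; Halvorsen: $1,048,575; Quinlan: $1,896,150; Chaudhri: $2,498,445

$3,143,940 shared equally gives $785,985 per partner.
Remainder $5,129,570 by capital contributed (total 595,335): Orozco 2,044,357.69 → $2,044,360; Halvorsen 262,589.59 → $262,590; Quinlan 1,110,163.94 → $1,110,165; Chaudhri 1,712,458.78 → $1,712,460.
Rounding difference −$5 on remainder applied to Orozco.
Totals: Orozco $785,985 + $2,044,355 = $2,830,340; Halvorsen $785,985 + $262,590 = $1,048,575; Quinlan $785,985 + $1,110,165 = $1,896,150; Chaudhri $785,985 + $1,712,460 = $2,498,445.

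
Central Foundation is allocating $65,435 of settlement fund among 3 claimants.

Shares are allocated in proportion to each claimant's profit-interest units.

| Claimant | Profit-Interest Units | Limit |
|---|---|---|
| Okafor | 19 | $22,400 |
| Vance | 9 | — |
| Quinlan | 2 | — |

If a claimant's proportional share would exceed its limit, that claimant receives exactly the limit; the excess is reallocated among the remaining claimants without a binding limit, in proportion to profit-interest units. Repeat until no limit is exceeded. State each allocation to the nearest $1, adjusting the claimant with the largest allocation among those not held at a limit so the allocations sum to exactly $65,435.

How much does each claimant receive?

Okafor: $22,400; Vance: $35,210; Quinlan: $7,825

Total profit-interest units = 30.
Pro-rata shares before constraints: Okafor 41,442.17; Vance 19,630.50; Quinlan 4,362.33.
Capped: Okafor ($22,400); balance $43,035 reallocated over remaining profit-interest units 11.
Shares after redistribution: Vance 35,210.45 → $35,210; Quinlan 7,824.55 → $7,825.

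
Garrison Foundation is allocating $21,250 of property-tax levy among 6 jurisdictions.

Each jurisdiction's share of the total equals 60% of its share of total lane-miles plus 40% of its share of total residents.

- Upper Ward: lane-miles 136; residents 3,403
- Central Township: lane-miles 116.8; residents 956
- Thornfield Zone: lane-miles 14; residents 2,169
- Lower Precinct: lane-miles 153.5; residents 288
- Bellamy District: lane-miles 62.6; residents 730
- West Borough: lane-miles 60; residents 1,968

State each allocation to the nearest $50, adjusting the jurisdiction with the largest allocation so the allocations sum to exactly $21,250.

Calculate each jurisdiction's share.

Lane-miles total 542.9; residents total 9,514.
Combined weights (60% lane-miles + 40% residents): Upper Ward 0.2934; Central Township 0.1693; Thornfield Zone 0.1067; Lower Precinct 0.1818; Bellamy District 0.0999; West Borough 0.1491.
Raw shares: Upper Ward 6,234.27; Central Township 3,597.16; Thornfield Zone 2,266.62; Lower Precinct 3,862.25; Bellamy District 2,122.36; West Borough 3,167.35.
After rounding ($50): Upper Ward $6,250; Central Township $3,600; Thornfield Zone $2,250; Lower Precinct $3,850; Bellamy District $2,100; West Borough $3,150. Sum = $21,200.
Difference $21,250 − $21,200 = +$50 applied to largest allocation (Upper Ward): Upper Ward becomes $6,300.

Upper Ward: $6,300 | Central Township: $3,600 | Thornfield Zone: $2,250 | Lower Precinct: $3,850 | Bellamy District: $2,100 | West Borough: $3,150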